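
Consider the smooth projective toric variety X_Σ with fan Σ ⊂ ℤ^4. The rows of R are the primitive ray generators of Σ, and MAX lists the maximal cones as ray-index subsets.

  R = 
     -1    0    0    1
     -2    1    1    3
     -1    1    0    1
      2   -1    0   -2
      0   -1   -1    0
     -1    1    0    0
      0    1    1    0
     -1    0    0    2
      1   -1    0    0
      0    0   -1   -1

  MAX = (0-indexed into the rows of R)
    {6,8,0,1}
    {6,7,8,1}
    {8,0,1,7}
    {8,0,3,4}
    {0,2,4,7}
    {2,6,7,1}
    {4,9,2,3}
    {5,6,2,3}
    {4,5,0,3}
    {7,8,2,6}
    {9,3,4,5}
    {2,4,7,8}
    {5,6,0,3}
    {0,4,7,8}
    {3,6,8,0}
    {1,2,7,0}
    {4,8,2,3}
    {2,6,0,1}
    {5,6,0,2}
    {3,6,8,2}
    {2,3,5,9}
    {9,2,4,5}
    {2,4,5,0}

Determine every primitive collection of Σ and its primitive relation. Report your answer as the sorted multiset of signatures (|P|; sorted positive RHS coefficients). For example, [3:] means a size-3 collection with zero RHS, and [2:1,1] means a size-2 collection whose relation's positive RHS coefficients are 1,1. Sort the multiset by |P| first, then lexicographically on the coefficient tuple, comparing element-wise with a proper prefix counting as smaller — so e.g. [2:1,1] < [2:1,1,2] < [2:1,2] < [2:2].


Δ(Σ) — 10 vertices, 17 min non-faces:

  P={4,6}:  v_{4} + v_{6} = 0  ⟹  sig = [2:]
  P={5,8}:  v_{5} + v_{8} = 0  ⟹  sig = [2:]
  P={3,7}:  v_{3} + v_{7} = v_{8}  ⟹  sig = [2:1]
  P={0,9}:  v_{0} + v_{9} = v_{4} + v_{5}  ⟹  sig = [2:1,1]
  P={1,4}:  v_{1} + v_{4} = v_{0} + v_{7}  ⟹  sig = [2:1,1]
  P={1,9}:  v_{1} + v_{9} = v_{0} + v_{2}  ⟹  sig = [2:1,1]
  P={5,7}:  v_{5} + v_{7} = v_{0} + v_{2}  ⟹  sig = [2:1,1]
  P={7,9}:  v_{7} + v_{9} = v_{2} + v_{4}  ⟹  sig = [2:1,1]
  P={1,3}:  v_{1} + v_{3} = v_{0} + v_{6} + v_{8}  ⟹  sig = [2:1,1,1]
  P={6,9}:  v_{6} + v_{9} = v_{2} + v_{3} + v_{5}  ⟹  sig = [2:1,1,1]
  P={8,9}:  v_{8} + v_{9} = v_{2} + v_{3} + v_{4}  ⟹  sig = [2:1,1,1]
  P={1,5}:  v_{1} + v_{5} = 2·v_{0} + v_{2} + v_{6}  ⟹  sig = [2:1,1,2]
  P={0,2,3}:  v_{0} + v_{2} + v_{3} = 0  ⟹  sig = [3:]
  P={0,2,8}:  v_{0} + v_{2} + v_{8} = v_{7}  ⟹  sig = [3:1]
  P={0,6,7}:  v_{0} + v_{6} + v_{7} = v_{1}  ⟹  sig = [3:1]
  P={1,2,8}:  v_{1} + v_{2} + v_{8} = v_{6} + 2·v_{7}  ⟹  sig = [3:1,2]
  P={2,3,4,5}:  v_{2} + v_{3} + v_{4} + v_{5} = v_{9}  ⟹  sig = [4:1]

Sorted signature multiset PRS(X):
    [2:]
    [2:]
    [2:1]
    [2:1,1]
    [2:1,1]
    [2:1,1]
    [2:1,1]
    [2:1,1]
    [2:1,1,1]
    [2:1,1,1]
    [2:1,1,1]
    [2:1,1,2]
    [3:]
    [3:1]
    [3:1]
    [3:1,2]
    [4:1]


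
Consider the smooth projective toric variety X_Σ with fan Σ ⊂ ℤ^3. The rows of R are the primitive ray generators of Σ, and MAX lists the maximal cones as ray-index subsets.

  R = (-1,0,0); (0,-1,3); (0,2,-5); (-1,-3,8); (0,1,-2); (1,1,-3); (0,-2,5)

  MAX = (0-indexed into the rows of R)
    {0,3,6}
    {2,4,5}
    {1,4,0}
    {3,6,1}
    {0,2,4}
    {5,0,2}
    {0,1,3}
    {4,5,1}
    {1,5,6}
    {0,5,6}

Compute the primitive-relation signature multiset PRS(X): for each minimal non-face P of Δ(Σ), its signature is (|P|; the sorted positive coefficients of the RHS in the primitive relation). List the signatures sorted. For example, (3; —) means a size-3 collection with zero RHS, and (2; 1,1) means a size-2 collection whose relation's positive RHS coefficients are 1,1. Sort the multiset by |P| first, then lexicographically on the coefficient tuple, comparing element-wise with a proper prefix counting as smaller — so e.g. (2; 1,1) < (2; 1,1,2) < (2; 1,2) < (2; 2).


Minimal non-faces — 9 found among 7 rays, 10 max cones:

  P = {2,6}:  v_{2} + v_{6} = 0  →  sig = (2; —)
  P = {1,2}:  v_{1} + v_{2} = v_{4}  →  sig = (2; 1)
  P = {3,5}:  v_{3} + v_{5} = v_{6}  →  sig = (2; 1)
  P = {4,6}:  v_{4} + v_{6} = v_{1}  →  sig = (2; 1)
  P = {2,3}:  v_{2} + v_{3} = v_{0} + v_{1}  →  sig = (2; 1,1)
  P = {3,4}:  v_{3} + v_{4} = v_{0} + 2·v_{1}  →  sig = (2; 1,2)
  P = {0,1,5}:  v_{0} + v_{1} + v_{5} = 0  →  sig = (3; —)
  P = {0,1,6}:  v_{0} + v_{1} + v_{6} = v_{3}  →  sig = (3; 1)
  P = {0,4,5}:  v_{0} + v_{4} + v_{5} = v_{2}  →  sig = (3; 1)

so the primitive-relation signature multiset is
    |P|=2: 6 collections, coeffs (), (1), (1), (1), (1,1), (1,2)
    |P|=3: 3 collections, coeffs (), (1), (1)


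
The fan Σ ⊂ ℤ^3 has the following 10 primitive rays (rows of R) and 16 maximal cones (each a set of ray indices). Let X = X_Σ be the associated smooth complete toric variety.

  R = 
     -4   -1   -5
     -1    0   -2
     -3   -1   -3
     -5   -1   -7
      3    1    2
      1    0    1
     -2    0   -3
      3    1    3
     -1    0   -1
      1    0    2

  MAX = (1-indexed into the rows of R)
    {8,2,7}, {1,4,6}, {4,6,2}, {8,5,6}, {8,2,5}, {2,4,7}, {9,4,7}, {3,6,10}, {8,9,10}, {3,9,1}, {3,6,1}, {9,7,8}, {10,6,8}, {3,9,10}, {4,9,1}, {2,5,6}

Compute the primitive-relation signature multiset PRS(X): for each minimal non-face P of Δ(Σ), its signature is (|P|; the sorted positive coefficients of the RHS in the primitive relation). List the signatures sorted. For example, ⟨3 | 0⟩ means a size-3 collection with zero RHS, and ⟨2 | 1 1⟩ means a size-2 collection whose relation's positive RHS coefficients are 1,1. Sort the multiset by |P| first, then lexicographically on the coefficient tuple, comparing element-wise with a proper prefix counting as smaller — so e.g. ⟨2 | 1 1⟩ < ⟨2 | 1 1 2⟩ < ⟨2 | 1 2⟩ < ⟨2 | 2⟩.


Δ(Σ) — 10 vertices, 22 min non-faces:

  • {2,10}:  v_{2} + v_{10} = 0  ⟹  sig = ⟨2 | 0⟩
  • {3,8}:  v_{3} + v_{8} = 0  ⟹  sig = ⟨2 | 0⟩
  • {6,9}:  v_{6} + v_{9} = 0  ⟹  sig = ⟨2 | 0⟩
  • {1,2}:  v_{1} + v_{2} = v_{4}  ⟹  sig = ⟨2 | 1⟩
  • {1,8}:  v_{1} + v_{8} = v_{2}  ⟹  sig = ⟨2 | 1⟩
  • {1,10}:  v_{1} + v_{10} = v_{3}  ⟹  sig = ⟨2 | 1⟩
  • {2,3}:  v_{2} + v_{3} = v_{1}  ⟹  sig = ⟨2 | 1⟩
  • {2,9}:  v_{2} + v_{9} = v_{7}  ⟹  sig = ⟨2 | 1⟩
  • {4,10}:  v_{4} + v_{10} = v_{1}  ⟹  sig = ⟨2 | 1⟩
  • {6,7}:  v_{6} + v_{7} = v_{2}  ⟹  sig = ⟨2 | 1⟩
  • {7,10}:  v_{7} + v_{10} = v_{9}  ⟹  sig = ⟨2 | 1⟩
  • {1,7}:  v_{1} + v_{7} = v_{4} + v_{9}  ⟹  sig = ⟨2 | 1 1⟩
  • {3,5}:  v_{3} + v_{5} = v_{2} + v_{6}  ⟹  sig = ⟨2 | 1 1⟩
  • {3,7}:  v_{3} + v_{7} = v_{1} + v_{9}  ⟹  sig = ⟨2 | 1 1⟩
  • {5,9}:  v_{5} + v_{9} = v_{2} + v_{8}  ⟹  sig = ⟨2 | 1 1⟩
  • {5,10}:  v_{5} + v_{10} = v_{6} + v_{8}  ⟹  sig = ⟨2 | 1 1⟩
  • {1,5}:  v_{1} + v_{5} = 2·v_{2} + v_{6}  ⟹  sig = ⟨2 | 1 2⟩
  • {5,7}:  v_{5} + v_{7} = 2·v_{2} + v_{8}  ⟹  sig = ⟨2 | 1 2⟩
  • {4,5}:  v_{4} + v_{5} = 3·v_{2} + v_{6}  ⟹  sig = ⟨2 | 1 3⟩
  • {3,4}:  v_{3} + v_{4} = 2·v_{1}  ⟹  sig = ⟨2 | 2⟩
  • {4,8}:  v_{4} + v_{8} = 2·v_{2}  ⟹  sig = ⟨2 | 2⟩
  • {2,6,8}:  v_{2} + v_{6} + v_{8} = v_{5}  ⟹  sig = ⟨3 | 1⟩

Hence PRS(X_Σ) =
    |P|=2: 21 collections, coeffs (), (), (), (1), (1), (1), (1), (1), (1), (1), (1), (1,1), (1,1), (1,1), (1,1), (1,1), (1,2), (1,2), (1,3), (2), (2)
    |P|=3: 1 collection, coeffs (1)


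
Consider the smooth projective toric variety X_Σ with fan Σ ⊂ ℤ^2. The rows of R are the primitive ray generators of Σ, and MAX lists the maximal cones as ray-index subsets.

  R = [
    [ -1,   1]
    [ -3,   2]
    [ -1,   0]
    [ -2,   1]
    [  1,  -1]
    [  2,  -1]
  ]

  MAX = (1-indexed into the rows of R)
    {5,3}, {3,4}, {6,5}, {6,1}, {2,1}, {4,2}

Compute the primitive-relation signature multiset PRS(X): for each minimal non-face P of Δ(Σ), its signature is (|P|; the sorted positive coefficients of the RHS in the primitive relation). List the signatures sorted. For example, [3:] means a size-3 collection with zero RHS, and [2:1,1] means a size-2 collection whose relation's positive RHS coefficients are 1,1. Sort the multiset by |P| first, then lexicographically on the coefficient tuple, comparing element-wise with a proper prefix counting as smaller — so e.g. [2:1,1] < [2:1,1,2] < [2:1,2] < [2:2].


9 minimal non-faces of Δ(Σ) (on 6 rays):

  {1,5}:  v_{1} + v_{5} = 0  ⟹  sig = [2:]
  {4,6}:  v_{4} + v_{6} = 0  ⟹  sig = [2:]
  {1,3}:  v_{1} + v_{3} = v_{4}  ⟹  sig = [2:1]
  {1,4}:  v_{1} + v_{4} = v_{2}  ⟹  sig = [2:1]
  {2,5}:  v_{2} + v_{5} = v_{4}  ⟹  sig = [2:1]
  {2,6}:  v_{2} + v_{6} = v_{1}  ⟹  sig = [2:1]
  {3,6}:  v_{3} + v_{6} = v_{5}  ⟹  sig = [2:1]
  {4,5}:  v_{4} + v_{5} = v_{3}  ⟹  sig = [2:1]
  {2,3}:  v_{2} + v_{3} = 2·v_{4}  ⟹  sig = [2:2]

so the primitive-relation signature multiset is
    [2:]
    [2:]
    [2:1]
    [2:1]
    [2:1]
    [2:1]
    [2:1]
    [2:1]
    [2:2]


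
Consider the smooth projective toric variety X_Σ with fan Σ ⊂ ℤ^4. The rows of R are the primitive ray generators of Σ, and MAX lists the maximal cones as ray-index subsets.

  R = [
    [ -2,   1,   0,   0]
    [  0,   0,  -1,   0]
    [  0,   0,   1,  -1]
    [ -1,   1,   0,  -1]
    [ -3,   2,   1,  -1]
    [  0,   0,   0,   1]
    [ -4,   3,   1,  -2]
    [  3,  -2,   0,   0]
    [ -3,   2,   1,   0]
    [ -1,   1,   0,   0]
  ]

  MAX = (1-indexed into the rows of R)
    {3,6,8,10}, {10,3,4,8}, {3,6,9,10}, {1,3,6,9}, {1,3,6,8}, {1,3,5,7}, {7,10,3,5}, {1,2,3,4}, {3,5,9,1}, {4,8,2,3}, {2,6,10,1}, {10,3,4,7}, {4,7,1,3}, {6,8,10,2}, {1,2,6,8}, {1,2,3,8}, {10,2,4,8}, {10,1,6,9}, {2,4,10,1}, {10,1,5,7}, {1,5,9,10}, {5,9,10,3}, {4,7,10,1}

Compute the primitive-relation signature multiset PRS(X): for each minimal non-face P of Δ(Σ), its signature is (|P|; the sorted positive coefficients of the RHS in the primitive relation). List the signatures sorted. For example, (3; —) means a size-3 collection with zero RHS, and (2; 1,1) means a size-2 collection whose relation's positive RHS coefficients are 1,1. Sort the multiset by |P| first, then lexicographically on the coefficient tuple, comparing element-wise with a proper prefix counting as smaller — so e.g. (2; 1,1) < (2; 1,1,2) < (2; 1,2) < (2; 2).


The 17 primitive collections of Σ (r=10, n=4):

  P={4,5}:  v_{4} + v_{5} = v_{7} ; sig = (2; 1)
  P={4,6}:  v_{4} + v_{6} = v_{10} ; sig = (2; 1)
  P={5,6}:  v_{5} + v_{6} = v_{9} ; sig = (2; 1)
  P={5,8}:  v_{5} + v_{8} = v_{3} ; sig = (2; 1)
  P={2,5}:  v_{2} + v_{5} = v_{1} + v_{4} ; sig = (2; 1,1)
  P={2,9}:  v_{2} + v_{9} = v_{1} + v_{10} ; sig = (2; 1,1)
  P={4,9}:  v_{4} + v_{9} = v_{5} + v_{10} ; sig = (2; 1,1)
  P={6,7}:  v_{6} + v_{7} = v_{5} + v_{10} ; sig = (2; 1,1)
  P={7,8}:  v_{7} + v_{8} = v_{3} + v_{4} ; sig = (2; 1,1)
  P={8,9}:  v_{8} + v_{9} = v_{3} + v_{6} ; sig = (2; 1,1)
  P={2,7}:  v_{2} + v_{7} = v_{1} + 2·v_{4} ; sig = (2; 1,2)
  P={7,9}:  v_{7} + v_{9} = 2·v_{5} + v_{10} ; sig = (2; 1,2)
  P={1,8,10}:  v_{1} + v_{8} + v_{10} = 0 ; sig = (3; —)
  P={2,3,6}:  v_{2} + v_{3} + v_{6} = 0 ; sig = (3; —)
  P={1,3,10}:  v_{1} + v_{3} + v_{10} = v_{5} ; sig = (3; 1)
  P={2,3,10}:  v_{2} + v_{3} + v_{10} = v_{4} ; sig = (3; 1)
  P={1,4,8}:  v_{1} + v_{4} + v_{8} = v_{2} + v_{3} ; sig = (3; 1,1)

Hence PRS(X_Σ) =
    (2; 1)
    (2; 1)
    (2; 1)
    (2; 1)
    (2; 1,1)
    (2; 1,1)
    (2; 1,1)
    (2; 1,1)
    (2; 1,1)
    (2; 1,1)
    (2; 1,2)
    (2; 1,2)
    (3; —)
    (3; —)
    (3; 1)
    (3; 1)
    (3; 1,1)


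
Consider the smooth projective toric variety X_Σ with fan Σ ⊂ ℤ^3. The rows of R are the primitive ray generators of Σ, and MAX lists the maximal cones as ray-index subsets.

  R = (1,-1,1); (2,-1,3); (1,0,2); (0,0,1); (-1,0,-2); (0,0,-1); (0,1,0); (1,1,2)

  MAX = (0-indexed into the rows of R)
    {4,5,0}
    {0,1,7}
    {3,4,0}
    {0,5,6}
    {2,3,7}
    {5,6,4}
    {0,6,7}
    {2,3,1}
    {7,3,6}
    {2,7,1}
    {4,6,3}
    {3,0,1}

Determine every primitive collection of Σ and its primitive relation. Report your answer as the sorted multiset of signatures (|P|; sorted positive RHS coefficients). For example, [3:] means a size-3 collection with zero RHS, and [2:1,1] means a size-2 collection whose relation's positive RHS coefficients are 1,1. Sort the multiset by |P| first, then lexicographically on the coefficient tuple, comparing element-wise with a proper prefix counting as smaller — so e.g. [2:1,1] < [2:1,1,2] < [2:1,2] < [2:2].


14 collections generate NE(X_Σ); each relation:

  P={2,4}:  v_{2} + v_{4} = 0  ⟹  sig = [2:]
  P={3,5}:  v_{3} + v_{5} = 0  ⟹  sig = [2:]
  P={0,2}:  v_{0} + v_{2} = v_{1}  ⟹  sig = [2:1]
  P={1,4}:  v_{1} + v_{4} = v_{0}  ⟹  sig = [2:1]
  P={2,6}:  v_{2} + v_{6} = v_{7}  ⟹  sig = [2:1]
  P={4,7}:  v_{4} + v_{7} = v_{6}  ⟹  sig = [2:1]
  P={1,6}:  v_{1} + v_{6} = v_{0} + v_{7}  ⟹  sig = [2:1,1]
  P={2,5}:  v_{2} + v_{5} = v_{0} + v_{6}  ⟹  sig = [2:1,1]
  P={1,5}:  v_{1} + v_{5} = 2·v_{0} + v_{6}  ⟹  sig = [2:1,2]
  P={5,7}:  v_{5} + v_{7} = v_{0} + 2·v_{6}  ⟹  sig = [2:1,2]
  P={0,3,6}:  v_{0} + v_{3} + v_{6} = v_{2}  ⟹  sig = [3:1]
  P={0,4,6}:  v_{0} + v_{4} + v_{6} = v_{5}  ⟹  sig = [3:1]
  P={0,3,7}:  v_{0} + v_{3} + v_{7} = 2·v_{2}  ⟹  sig = [3:2]
  P={1,3,7}:  v_{1} + v_{3} + v_{7} = 3·v_{2}  ⟹  sig = [3:3]

so the primitive-relation signature multiset is
[[2:], [2:], [2:1], [2:1], [2:1], [2:1], [2:1,1], [2:1,1], [2:1,2], [2:1,2], [3:1], [3:1], [3:2], [3:3]]


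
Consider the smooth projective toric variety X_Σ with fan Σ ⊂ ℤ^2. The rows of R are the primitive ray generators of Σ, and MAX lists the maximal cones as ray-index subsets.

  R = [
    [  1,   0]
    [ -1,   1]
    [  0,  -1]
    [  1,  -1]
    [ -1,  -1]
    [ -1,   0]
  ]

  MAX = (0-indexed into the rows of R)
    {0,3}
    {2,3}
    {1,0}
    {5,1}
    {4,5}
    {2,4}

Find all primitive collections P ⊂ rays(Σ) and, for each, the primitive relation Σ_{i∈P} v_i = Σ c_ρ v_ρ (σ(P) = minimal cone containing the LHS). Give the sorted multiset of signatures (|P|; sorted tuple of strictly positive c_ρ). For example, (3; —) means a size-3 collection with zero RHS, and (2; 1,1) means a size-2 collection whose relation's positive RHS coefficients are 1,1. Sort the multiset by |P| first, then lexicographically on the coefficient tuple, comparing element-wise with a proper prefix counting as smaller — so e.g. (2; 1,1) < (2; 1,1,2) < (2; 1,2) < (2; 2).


Σ has 9 primitive collections:

  {0,5}:  v_{0} + v_{5} = 0  so sig = (2; —)
  {1,3}:  v_{1} + v_{3} = 0  so sig = (2; —)
  {0,2}:  v_{0} + v_{2} = v_{3}  so sig = (2; 1)
  {0,4}:  v_{0} + v_{4} = v_{2}  so sig = (2; 1)
  {1,2}:  v_{1} + v_{2} = v_{5}  so sig = (2; 1)
  {2,5}:  v_{2} + v_{5} = v_{4}  so sig = (2; 1)
  {3,5}:  v_{3} + v_{5} = v_{2}  so sig = (2; 1)
  {1,4}:  v_{1} + v_{4} = 2·v_{5}  so sig = (2; 2)
  {3,4}:  v_{3} + v_{4} = 2·v_{2}  so sig = (2; 2)

Hence PRS(X_Σ) =
    |P|=2: 9 collections, coeffs (), (), (1), (1), (1), (1), (1), (2), (2)


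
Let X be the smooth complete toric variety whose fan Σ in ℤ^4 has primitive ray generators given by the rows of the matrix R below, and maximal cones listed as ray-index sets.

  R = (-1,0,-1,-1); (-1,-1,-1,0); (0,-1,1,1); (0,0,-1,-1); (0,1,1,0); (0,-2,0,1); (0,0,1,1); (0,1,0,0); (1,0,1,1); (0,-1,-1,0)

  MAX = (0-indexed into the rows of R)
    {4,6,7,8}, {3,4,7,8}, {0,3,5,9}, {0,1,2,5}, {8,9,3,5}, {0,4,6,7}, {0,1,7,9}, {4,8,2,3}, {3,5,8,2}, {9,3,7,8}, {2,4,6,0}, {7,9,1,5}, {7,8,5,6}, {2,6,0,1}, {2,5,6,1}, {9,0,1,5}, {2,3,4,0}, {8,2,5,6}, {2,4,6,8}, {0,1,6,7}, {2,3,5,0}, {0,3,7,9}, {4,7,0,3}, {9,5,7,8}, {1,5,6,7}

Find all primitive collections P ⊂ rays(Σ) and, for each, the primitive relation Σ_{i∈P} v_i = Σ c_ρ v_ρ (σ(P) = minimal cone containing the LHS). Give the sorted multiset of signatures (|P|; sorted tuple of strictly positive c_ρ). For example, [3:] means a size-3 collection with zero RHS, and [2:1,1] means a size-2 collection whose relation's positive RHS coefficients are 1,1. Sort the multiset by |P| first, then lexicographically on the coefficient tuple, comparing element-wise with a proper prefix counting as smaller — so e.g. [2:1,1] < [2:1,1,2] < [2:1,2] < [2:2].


Δ(Σ) — 10 vertices, 13 min non-faces:

  {0,8}:  v_{0} + v_{8} = 0  ⇒ sig = [2:]
  {3,6}:  v_{3} + v_{6} = 0  ⇒ sig = [2:]
  {4,9}:  v_{4} + v_{9} = 0  ⇒ sig = [2:]
  {2,7}:  v_{2} + v_{7} = v_{6}  ⇒ sig = [2:1]
  {2,9}:  v_{2} + v_{9} = v_{5}  ⇒ sig = [2:1]
  {4,5}:  v_{4} + v_{5} = v_{2}  ⇒ sig = [2:1]
  {1,3}:  v_{1} + v_{3} = v_{0} + v_{9}  ⇒ sig = [2:1,1]
  {1,4}:  v_{1} + v_{4} = v_{0} + v_{6}  ⇒ sig = [2:1,1]
  {1,8}:  v_{1} + v_{8} = v_{5} + v_{7}  ⇒ sig = [2:1,1]
  {6,9}:  v_{6} + v_{9} = v_{5} + v_{7}  ⇒ sig = [2:1,1]
  {0,5,7}:  v_{0} + v_{5} + v_{7} = v_{1}  ⇒ sig = [3:1]
  {3,5,7}:  v_{3} + v_{5} + v_{7} = v_{9}  ⇒ sig = [3:1]
  {0,5,6}:  v_{0} + v_{5} + v_{6} = v_{1} + v_{2}  ⇒ sig = [3:1,1]

so the primitive-relation signature multiset is
    [2:]
    [2:]
    [2:]
    [2:1]
    [2:1]
    [2:1]
    [2:1,1]
    [2:1,1]
    [2:1,1]
    [2:1,1]
    [3:1]
    [3:1]
    [3:1,1]


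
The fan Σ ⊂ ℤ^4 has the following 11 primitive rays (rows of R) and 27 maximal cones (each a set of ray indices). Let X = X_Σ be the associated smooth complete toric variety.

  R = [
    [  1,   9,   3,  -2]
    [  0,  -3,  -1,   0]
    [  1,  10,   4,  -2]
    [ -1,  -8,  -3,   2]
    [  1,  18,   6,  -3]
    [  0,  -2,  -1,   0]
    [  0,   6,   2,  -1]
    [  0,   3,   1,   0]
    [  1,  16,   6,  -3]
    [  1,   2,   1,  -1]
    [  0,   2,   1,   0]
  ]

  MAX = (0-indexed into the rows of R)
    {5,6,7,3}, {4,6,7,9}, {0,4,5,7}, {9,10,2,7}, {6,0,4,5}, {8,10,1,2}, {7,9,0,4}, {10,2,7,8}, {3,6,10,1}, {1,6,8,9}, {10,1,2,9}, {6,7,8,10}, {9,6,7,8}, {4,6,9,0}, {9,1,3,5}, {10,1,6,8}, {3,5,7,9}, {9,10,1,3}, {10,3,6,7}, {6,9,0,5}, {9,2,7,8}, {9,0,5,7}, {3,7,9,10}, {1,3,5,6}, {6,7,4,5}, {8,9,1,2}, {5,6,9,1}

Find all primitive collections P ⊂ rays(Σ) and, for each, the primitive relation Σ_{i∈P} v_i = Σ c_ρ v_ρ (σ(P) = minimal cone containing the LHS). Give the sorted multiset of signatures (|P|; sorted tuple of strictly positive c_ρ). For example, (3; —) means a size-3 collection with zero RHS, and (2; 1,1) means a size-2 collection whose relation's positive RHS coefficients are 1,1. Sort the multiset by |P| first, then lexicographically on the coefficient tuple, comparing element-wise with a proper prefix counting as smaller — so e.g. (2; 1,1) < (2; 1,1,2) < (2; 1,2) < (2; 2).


Minimal non-faces — 23 found among 11 rays, 27 max cones:

  P={1,7}:  v_{1} + v_{7} = 0 — sig = (2; —)
  P={5,10}:  v_{5} + v_{10} = 0 — sig = (2; —)
  P={2,3}:  v_{2} + v_{3} = v_{10} — sig = (2; 1)
  P={2,6}:  v_{2} + v_{6} = v_{8} — sig = (2; 1)
  P={0,3}:  v_{0} + v_{3} = v_{5} + v_{7} — sig = (2; 1,1)
  P={1,4}:  v_{1} + v_{4} = v_{0} + v_{6} — sig = (2; 1,1)
  P={2,5}:  v_{2} + v_{5} = v_{6} + v_{9} — sig = (2; 1,1)
  P={3,8}:  v_{3} + v_{8} = v_{6} + v_{10} — sig = (2; 1,1)
  P={0,1}:  v_{0} + v_{1} = v_{5} + v_{6} + v_{9} — sig = (2; 1,1,1)
  P={0,10}:  v_{0} + v_{10} = v_{6} + v_{7} + v_{9} — sig = (2; 1,1,1)
  P={3,4}:  v_{3} + v_{4} = v_{5} + v_{6} + 2·v_{7} — sig = (2; 1,1,2)
  P={5,8}:  v_{5} + v_{8} = 2·v_{6} + v_{9} — sig = (2; 1,2)
  P={0,2}:  v_{0} + v_{2} = 2·v_{6} + v_{7} + 2·v_{9} — sig = (2; 1,2,2)
  P={4,10}:  v_{4} + v_{10} = 2·v_{6} + 2·v_{7} + v_{9} — sig = (2; 1,2,2)
  P={0,8}:  v_{0} + v_{8} = 3·v_{6} + v_{7} + 2·v_{9} — sig = (2; 1,2,3)
  P={2,4}:  v_{2} + v_{4} = 3·v_{6} + 2·v_{7} + 2·v_{9} — sig = (2; 2,2,3)
  P={4,8}:  v_{4} + v_{8} = 4·v_{6} + 2·v_{7} + 2·v_{9} — sig = (2; 2,2,4)
  P={3,6,9}:  v_{3} + v_{6} + v_{9} = 0 — sig = (3; —)
  P={0,6,7}:  v_{0} + v_{6} + v_{7} = v_{4} — sig = (3; 1)
  P={6,9,10}:  v_{6} + v_{9} + v_{10} = v_{2} — sig = (3; 1)
  P={4,5,9}:  v_{4} + v_{5} + v_{9} = 2·v_{0} — sig = (3; 2)
  P={8,9,10}:  v_{8} + v_{9} + v_{10} = 2·v_{2} — sig = (3; 2)
  P={5,6,7,9}:  v_{5} + v_{6} + v_{7} + v_{9} = v_{0} — sig = (4; 1)

Sorted signature multiset PRS(X):
[(2; —), (2; —), (2; 1), (2; 1), (2; 1,1), (2; 1,1), (2; 1,1), (2; 1,1), (2; 1,1,1), (2; 1,1,1), (2; 1,1,2), (2; 1,2), (2; 1,2,2), (2; 1,2,2), (2; 1,2,3), (2; 2,2,3), (2; 2,2,4), (3; —), (3; 1), (3; 1), (3; 2), (3; 2), (4; 1)]


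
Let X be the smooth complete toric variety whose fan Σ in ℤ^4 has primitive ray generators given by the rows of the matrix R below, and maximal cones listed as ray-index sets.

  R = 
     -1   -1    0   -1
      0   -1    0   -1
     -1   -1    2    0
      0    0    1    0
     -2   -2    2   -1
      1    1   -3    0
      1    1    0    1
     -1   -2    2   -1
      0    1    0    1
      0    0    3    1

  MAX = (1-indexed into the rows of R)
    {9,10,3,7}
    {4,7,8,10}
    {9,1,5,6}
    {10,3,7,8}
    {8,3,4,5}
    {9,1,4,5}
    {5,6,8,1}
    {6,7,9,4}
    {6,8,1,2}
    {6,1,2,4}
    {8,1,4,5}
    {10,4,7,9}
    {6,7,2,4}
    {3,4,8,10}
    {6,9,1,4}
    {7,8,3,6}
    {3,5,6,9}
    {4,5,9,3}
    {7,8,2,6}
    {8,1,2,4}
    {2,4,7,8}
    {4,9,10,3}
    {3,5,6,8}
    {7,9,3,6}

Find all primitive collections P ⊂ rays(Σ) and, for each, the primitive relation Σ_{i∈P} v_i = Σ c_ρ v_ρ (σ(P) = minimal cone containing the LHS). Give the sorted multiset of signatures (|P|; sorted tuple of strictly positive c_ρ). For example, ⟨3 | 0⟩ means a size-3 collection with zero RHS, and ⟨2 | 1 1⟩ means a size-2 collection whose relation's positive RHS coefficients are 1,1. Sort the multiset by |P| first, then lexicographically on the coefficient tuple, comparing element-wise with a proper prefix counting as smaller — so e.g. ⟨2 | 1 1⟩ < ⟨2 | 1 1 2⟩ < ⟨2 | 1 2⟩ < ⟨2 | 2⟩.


Δ(Σ) — 10 vertices, 15 min non-faces:

  {1,7}:  v_{1} + v_{7} = 0  ⟹  sig = ⟨2 | 0⟩
  {2,9}:  v_{2} + v_{9} = 0  ⟹  sig = ⟨2 | 0⟩
  {1,3}:  v_{1} + v_{3} = v_{5}  ⟹  sig = ⟨2 | 1⟩
  {2,3}:  v_{2} + v_{3} = v_{8}  ⟹  sig = ⟨2 | 1⟩
  {5,7}:  v_{5} + v_{7} = v_{3}  ⟹  sig = ⟨2 | 1⟩
  {6,10}:  v_{6} + v_{10} = v_{7}  ⟹  sig = ⟨2 | 1⟩
  {8,9}:  v_{8} + v_{9} = v_{3}  ⟹  sig = ⟨2 | 1⟩
  {1,10}:  v_{1} + v_{10} = v_{3} + v_{4}  ⟹  sig = ⟨2 | 1 1⟩
  {2,5}:  v_{2} + v_{5} = v_{1} + v_{8}  ⟹  sig = ⟨2 | 1 1⟩
  {2,10}:  v_{2} + v_{10} = v_{4} + v_{7} + v_{8}  ⟹  sig = ⟨2 | 1 1 1⟩
  {5,10}:  v_{5} + v_{10} = 2·v_{3} + v_{4}  ⟹  sig = ⟨2 | 1 2⟩
  {3,4,6}:  v_{3} + v_{4} + v_{6} = 0  ⟹  sig = ⟨3 | 0⟩
  {3,4,7}:  v_{3} + v_{4} + v_{7} = v_{10}  ⟹  sig = ⟨3 | 1⟩
  {4,5,6}:  v_{4} + v_{5} + v_{6} = v_{1}  ⟹  sig = ⟨3 | 1⟩
  {4,6,8}:  v_{4} + v_{6} + v_{8} = v_{2}  ⟹  sig = ⟨3 | 1⟩

so the primitive-relation signature multiset is
    |P|=2: 11 collections, coeffs (), (), (1), (1), (1), (1), (1), (1,1), (1,1), (1,1,1), (1,2)
    |P|=3: 4 collections, coeffs (), (1), (1), (1)


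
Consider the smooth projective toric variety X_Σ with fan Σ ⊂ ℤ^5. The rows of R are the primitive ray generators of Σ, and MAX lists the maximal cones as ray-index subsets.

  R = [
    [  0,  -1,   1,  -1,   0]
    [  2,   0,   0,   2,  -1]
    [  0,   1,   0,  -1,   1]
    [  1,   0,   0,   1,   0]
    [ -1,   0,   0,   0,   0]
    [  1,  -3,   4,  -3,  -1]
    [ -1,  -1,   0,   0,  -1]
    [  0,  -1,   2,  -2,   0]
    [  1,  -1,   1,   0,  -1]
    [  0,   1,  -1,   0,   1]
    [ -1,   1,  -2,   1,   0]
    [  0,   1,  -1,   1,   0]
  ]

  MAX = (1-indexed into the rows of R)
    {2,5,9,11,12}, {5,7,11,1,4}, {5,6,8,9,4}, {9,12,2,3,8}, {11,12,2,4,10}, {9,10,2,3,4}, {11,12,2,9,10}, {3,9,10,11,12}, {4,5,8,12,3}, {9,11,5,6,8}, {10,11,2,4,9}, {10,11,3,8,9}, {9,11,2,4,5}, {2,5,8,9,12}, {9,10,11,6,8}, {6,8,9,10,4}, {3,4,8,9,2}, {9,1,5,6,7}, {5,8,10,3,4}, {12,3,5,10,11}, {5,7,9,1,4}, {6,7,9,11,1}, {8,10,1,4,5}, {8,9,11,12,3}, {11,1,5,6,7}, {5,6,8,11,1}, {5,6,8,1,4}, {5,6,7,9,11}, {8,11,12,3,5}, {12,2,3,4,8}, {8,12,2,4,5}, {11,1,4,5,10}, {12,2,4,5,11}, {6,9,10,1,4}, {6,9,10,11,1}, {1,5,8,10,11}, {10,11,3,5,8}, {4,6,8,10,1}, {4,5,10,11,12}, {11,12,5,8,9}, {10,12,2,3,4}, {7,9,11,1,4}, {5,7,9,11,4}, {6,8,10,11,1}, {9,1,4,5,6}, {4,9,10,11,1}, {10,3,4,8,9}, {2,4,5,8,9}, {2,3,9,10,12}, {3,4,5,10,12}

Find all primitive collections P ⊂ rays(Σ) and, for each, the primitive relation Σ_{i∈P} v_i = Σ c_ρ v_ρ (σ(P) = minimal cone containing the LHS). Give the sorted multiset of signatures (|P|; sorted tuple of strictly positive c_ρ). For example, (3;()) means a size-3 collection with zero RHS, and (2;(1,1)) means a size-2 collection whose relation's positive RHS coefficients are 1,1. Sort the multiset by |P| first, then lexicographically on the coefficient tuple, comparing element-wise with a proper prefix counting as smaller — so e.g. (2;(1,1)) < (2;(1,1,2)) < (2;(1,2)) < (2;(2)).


The 27 primitive collections of Σ (r=12, n=5):

  • {1,12}:  v_{1} + v_{12} = 0  ⟹  sig = (2;())
  • {1,2}:  v_{1} + v_{2} = v_{4} + v_{9}  ⟹  sig = (2;(1,1))
  • {1,3}:  v_{1} + v_{3} = v_{8} + v_{10}  ⟹  sig = (2;(1,1))
  • {3,7}:  v_{3} + v_{7} = v_{8} + v_{11}  ⟹  sig = (2;(1,1))
  • {6,12}:  v_{6} + v_{12} = v_{8} + v_{9}  ⟹  sig = (2;(1,1))
  • {7,10}:  v_{7} + v_{10} = v_{1} + v_{11}  ⟹  sig = (2;(1,1))
  • {7,8}:  v_{7} + v_{8} = v_{5} + v_{6} + v_{11}  ⟹  sig = (2;(1,1,1))
  • {7,12}:  v_{7} + v_{12} = v_{5} + v_{9} + v_{11}  ⟹  sig = (2;(1,1,1))
  • {2,7}:  v_{2} + v_{7} = v_{4} + v_{5} + 2·v_{9} + v_{11}  ⟹  sig = (2;(1,1,1,2))
  • {2,6}:  v_{2} + v_{6} = v_{4} + v_{8} + 2·v_{9}  ⟹  sig = (2;(1,1,2))
  • {3,6}:  v_{3} + v_{6} = 2·v_{8} + v_{9} + v_{10}  ⟹  sig = (2;(1,1,2))
  • {4,8,11}:  v_{4} + v_{8} + v_{11} = 0  ⟹  sig = (3;())
  • {5,9,10}:  v_{5} + v_{9} + v_{10} = 0  ⟹  sig = (3;())
  • {1,8,9}:  v_{1} + v_{8} + v_{9} = v_{6}  ⟹  sig = (3;(1))
  • {4,9,12}:  v_{4} + v_{9} + v_{12} = v_{2}  ⟹  sig = (3;(1))
  • {8,10,12}:  v_{8} + v_{10} + v_{12} = v_{3}  ⟹  sig = (3;(1))
  • {2,5,10}:  v_{2} + v_{5} + v_{10} = v_{4} + v_{12}  ⟹  sig = (3;(1,1))
  • {2,8,11}:  v_{2} + v_{8} + v_{11} = v_{9} + v_{12}  ⟹  sig = (3;(1,1))
  • {3,4,11}:  v_{3} + v_{4} + v_{11} = v_{10} + v_{12}  ⟹  sig = (3;(1,1))
  • {3,5,9}:  v_{3} + v_{5} + v_{9} = v_{8} + v_{12}  ⟹  sig = (3;(1,1))
  • {4,6,11}:  v_{4} + v_{6} + v_{11} = v_{1} + v_{9}  ⟹  sig = (3;(1,1))
  • {5,6,10}:  v_{5} + v_{6} + v_{10} = v_{1} + v_{8}  ⟹  sig = (3;(1,1))
  • {2,8,10}:  v_{2} + v_{8} + v_{10} = v_{3} + v_{4} + v_{9}  ⟹  sig = (3;(1,1,1))
  • {2,3,5}:  v_{2} + v_{3} + v_{5} = v_{4} + v_{8} + 2·v_{12}  ⟹  sig = (3;(1,1,2))
  • {2,3,11}:  v_{2} + v_{3} + v_{11} = v_{9} + v_{10} + 2·v_{12}  ⟹  sig = (3;(1,1,2))
  • {4,6,7}:  v_{4} + v_{6} + v_{7} = 2·v_{1} + v_{5} + 2·v_{9}  ⟹  sig = (3;(1,2,2))
  • {1,5,9,11}:  v_{1} + v_{5} + v_{9} + v_{11} = v_{7}  ⟹  sig = (4;(1))

so the primitive-relation signature multiset is
[(2;()), (2;(1,1)), (2;(1,1)), (2;(1,1)), (2;(1,1)), (2;(1,1)), (2;(1,1,1)), (2;(1,1,1)), (2;(1,1,1,2)), (2;(1,1,2)), (2;(1,1,2)), (3;()), (3;()), (3;(1)), (3;(1)), (3;(1)), (3;(1,1)), (3;(1,1)), (3;(1,1)), (3;(1,1)), (3;(1,1)), (3;(1,1)), (3;(1,1,1)), (3;(1,1,2)), (3;(1,1,2)), (3;(1,2,2)), (4;(1))]


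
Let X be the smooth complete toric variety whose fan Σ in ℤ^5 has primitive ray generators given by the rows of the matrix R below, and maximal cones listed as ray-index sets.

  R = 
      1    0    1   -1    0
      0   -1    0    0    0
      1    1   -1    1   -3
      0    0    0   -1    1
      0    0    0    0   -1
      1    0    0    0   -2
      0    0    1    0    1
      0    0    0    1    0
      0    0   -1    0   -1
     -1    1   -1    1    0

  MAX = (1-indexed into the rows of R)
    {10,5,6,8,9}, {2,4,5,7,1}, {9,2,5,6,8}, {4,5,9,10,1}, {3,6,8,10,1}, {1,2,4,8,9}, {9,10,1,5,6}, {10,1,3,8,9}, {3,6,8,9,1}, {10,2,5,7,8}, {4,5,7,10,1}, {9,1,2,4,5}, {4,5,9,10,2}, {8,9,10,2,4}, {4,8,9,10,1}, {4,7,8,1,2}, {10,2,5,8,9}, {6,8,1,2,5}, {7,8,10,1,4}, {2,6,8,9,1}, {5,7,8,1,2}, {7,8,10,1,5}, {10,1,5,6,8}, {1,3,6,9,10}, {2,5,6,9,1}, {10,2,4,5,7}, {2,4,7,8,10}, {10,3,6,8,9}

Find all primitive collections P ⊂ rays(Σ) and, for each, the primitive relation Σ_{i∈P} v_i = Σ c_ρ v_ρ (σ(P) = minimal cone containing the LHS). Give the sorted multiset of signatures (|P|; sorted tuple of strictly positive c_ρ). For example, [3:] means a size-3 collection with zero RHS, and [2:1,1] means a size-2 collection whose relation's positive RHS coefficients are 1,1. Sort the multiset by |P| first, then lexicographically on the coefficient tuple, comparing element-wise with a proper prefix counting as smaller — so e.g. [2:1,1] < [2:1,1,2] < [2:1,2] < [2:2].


Σ has 12 primitive collections:

  P={7,9}:  v_{7} + v_{9} = 0  so sig = [2:]
  P={4,6}:  v_{4} + v_{6} = v_{1} + v_{9}  so sig = [2:1,1]
  P={2,3}:  v_{2} + v_{3} = v_{6} + v_{8} + v_{9}  so sig = [2:1,1,1]
  P={6,7}:  v_{6} + v_{7} = v_{1} + v_{5} + v_{8}  so sig = [2:1,1,1]
  P={3,7}:  v_{3} + v_{7} = v_{1} + v_{6} + v_{8} + v_{10}  so sig = [2:1,1,1,1]
  P={3,4}:  v_{3} + v_{4} = 2·v_{1} + v_{8} + 2·v_{9} + v_{10}  so sig = [2:1,1,2,2]
  P={3,5}:  v_{3} + v_{5} = 2·v_{6} + v_{10}  so sig = [2:1,2]
  P={1,2,10}:  v_{1} + v_{2} + v_{10} = 0  so sig = [3:]
  P={4,5,8}:  v_{4} + v_{5} + v_{8} = 0  so sig = [3:]
  P={2,6,10}:  v_{2} + v_{6} + v_{10} = v_{5} + v_{8} + v_{9}  so sig = [3:1,1,1]
  P={1,5,8,9}:  v_{1} + v_{5} + v_{8} + v_{9} = v_{6}  so sig = [4:1]
  P={1,6,8,9,10}:  v_{1} + v_{6} + v_{8} + v_{9} + v_{10} = v_{3}  so sig = [5:1]

Sorted signature multiset PRS(X):
    |P|=2: 7 collections, coeffs (), (1,1), (1,1,1), (1,1,1), (1,1,1,1), (1,1,2,2), (1,2)
    |P|=3: 3 collections, coeffs (), (), (1,1,1)
    |P|=4: 1 collection, coeffs (1)
    |P|=5: 1 collection, coeffs (1)


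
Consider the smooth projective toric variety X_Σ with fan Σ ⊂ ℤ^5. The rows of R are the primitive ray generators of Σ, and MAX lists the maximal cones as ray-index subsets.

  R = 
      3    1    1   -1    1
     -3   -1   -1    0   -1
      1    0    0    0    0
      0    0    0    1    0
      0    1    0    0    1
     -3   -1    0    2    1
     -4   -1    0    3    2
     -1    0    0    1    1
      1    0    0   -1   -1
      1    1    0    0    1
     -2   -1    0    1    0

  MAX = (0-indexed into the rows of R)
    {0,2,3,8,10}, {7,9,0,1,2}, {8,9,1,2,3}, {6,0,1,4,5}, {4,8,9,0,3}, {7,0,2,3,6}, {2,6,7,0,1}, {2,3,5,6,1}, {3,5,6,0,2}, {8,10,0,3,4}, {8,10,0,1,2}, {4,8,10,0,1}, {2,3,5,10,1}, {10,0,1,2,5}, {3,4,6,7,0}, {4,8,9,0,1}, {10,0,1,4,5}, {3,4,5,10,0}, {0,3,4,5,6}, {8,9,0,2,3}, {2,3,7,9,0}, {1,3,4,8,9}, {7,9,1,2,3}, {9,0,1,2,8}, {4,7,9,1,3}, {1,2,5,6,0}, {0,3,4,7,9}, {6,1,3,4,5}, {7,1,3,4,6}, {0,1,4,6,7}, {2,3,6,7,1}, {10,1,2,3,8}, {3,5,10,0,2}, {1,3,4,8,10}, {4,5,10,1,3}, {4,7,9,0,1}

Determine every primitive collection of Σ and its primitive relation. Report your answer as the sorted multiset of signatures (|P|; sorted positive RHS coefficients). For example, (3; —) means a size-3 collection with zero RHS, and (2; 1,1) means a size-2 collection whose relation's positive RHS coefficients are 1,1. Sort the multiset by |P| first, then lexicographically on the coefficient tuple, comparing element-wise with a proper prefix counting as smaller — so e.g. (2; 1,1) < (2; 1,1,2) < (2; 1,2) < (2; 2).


11 minimal non-faces of Δ(Σ) (on 11 rays):

  P={7,8}:  v_{7} + v_{8} = 0  →  sig = (2; —)
  P={2,4}:  v_{2} + v_{4} = v_{9}  →  sig = (2; 1)
  P={5,7}:  v_{5} + v_{7} = v_{6}  →  sig = (2; 1)
  P={5,8}:  v_{5} + v_{8} = v_{10}  →  sig = (2; 1)
  P={6,8}:  v_{6} + v_{8} = v_{5}  →  sig = (2; 1)
  P={7,10}:  v_{7} + v_{10} = v_{5}  →  sig = (2; 1)
  P={9,10}:  v_{9} + v_{10} = v_{7}  →  sig = (2; 1)
  P={5,9}:  v_{5} + v_{9} = 2·v_{7}  →  sig = (2; 2)
  P={6,10}:  v_{6} + v_{10} = 2·v_{5}  →  sig = (2; 2)
  P={6,9}:  v_{6} + v_{9} = 3·v_{7}  →  sig = (2; 3)
  P={0,1,3}:  v_{0} + v_{1} + v_{3} = 0  →  sig = (3; —)

Sorted signature multiset PRS(X):
[(2; —), (2; 1), (2; 1), (2; 1), (2; 1), (2; 1), (2; 1), (2; 2), (2; 2), (2; 3), (3; —)]


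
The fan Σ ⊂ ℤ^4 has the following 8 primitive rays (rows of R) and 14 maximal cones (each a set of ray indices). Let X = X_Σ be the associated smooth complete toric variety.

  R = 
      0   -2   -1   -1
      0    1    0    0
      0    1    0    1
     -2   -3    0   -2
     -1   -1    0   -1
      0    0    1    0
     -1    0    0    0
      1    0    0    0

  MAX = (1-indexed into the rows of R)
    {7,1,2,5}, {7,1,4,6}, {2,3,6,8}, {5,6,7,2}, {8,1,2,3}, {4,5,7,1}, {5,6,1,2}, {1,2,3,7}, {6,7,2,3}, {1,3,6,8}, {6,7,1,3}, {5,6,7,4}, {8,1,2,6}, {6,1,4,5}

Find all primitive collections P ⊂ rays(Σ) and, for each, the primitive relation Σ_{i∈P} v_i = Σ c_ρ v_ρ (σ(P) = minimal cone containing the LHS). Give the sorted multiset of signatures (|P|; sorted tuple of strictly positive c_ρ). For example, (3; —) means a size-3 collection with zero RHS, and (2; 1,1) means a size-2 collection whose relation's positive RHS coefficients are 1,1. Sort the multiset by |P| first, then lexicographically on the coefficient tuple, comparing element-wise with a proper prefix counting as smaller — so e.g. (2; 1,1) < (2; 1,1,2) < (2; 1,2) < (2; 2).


The 9 primitive collections of Σ (r=8, n=4):

  P={7,8}:  v_{7} + v_{8} = 0  ⇒ sig = (2; —)
  P={3,5}:  v_{3} + v_{5} = v_{7}  ⇒ sig = (2; 1)
  P={4,8}:  v_{4} + v_{8} = v_{1} + v_{5} + v_{6}  ⇒ sig = (2; 1,1,1)
  P={5,8}:  v_{5} + v_{8} = v_{1} + v_{2} + v_{6}  ⇒ sig = (2; 1,1,1)
  P={3,4}:  v_{3} + v_{4} = v_{1} + v_{6} + 2·v_{7}  ⇒ sig = (2; 1,1,2)
  P={2,4}:  v_{2} + v_{4} = 2·v_{5}  ⇒ sig = (2; 2)
  P={1,2,3,6}:  v_{1} + v_{2} + v_{3} + v_{6} = 0  ⇒ sig = (4; —)
  P={1,2,6,7}:  v_{1} + v_{2} + v_{6} + v_{7} = v_{5}  ⇒ sig = (4; 1)
  P={1,5,6,7}:  v_{1} + v_{5} + v_{6} + v_{7} = v_{4}  ⇒ sig = (4; 1)

Signatures (|P|; sorted positive RHS coefficients), sorted:
[(2; —), (2; 1), (2; 1,1,1), (2; 1,1,1), (2; 1,1,2), (2; 2), (4; —), (4; 1), (4; 1)]


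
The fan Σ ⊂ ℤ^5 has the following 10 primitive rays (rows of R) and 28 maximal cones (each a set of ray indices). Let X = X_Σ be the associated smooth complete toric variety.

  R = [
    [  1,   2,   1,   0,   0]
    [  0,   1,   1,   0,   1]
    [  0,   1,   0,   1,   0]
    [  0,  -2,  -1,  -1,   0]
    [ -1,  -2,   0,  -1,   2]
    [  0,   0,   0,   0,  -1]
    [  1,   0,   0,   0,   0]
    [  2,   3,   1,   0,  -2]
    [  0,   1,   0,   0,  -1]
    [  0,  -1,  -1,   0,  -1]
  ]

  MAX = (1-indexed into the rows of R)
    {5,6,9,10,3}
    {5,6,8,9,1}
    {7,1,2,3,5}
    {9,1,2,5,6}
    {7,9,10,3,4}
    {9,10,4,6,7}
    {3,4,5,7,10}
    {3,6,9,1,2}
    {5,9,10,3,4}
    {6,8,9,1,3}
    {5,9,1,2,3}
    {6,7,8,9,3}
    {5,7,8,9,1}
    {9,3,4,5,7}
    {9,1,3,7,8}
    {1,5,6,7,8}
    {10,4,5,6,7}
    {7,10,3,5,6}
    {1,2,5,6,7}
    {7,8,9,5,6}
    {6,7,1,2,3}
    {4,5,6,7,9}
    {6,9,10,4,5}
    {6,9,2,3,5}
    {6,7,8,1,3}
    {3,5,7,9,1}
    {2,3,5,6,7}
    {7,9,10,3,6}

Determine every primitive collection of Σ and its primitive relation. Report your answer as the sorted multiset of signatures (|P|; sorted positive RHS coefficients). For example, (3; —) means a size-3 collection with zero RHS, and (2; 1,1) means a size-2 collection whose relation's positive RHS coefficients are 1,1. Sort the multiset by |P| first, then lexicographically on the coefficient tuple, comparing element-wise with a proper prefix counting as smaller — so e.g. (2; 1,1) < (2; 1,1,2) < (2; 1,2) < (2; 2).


The 14 primitive collections of Σ (r=10, n=5):

  P = {2,10}:  v_{2} + v_{10} = 0  so sig = (2; —)
  P = {1,10}:  v_{1} + v_{10} = v_{7} + v_{9}  so sig = (2; 1,1)
  P = {2,4}:  v_{2} + v_{4} = v_{5} + v_{7} + v_{9}  so sig = (2; 1,1,1)
  P = {4,8}:  v_{4} + v_{8} = v_{5} + v_{6} + 3·v_{7} + 3·v_{9}  so sig = (2; 1,1,3,3)
  P = {2,8}:  v_{2} + v_{8} = 2·v_{1} + v_{6}  so sig = (2; 1,2)
  P = {1,4}:  v_{1} + v_{4} = v_{5} + 2·v_{7} + 2·v_{9}  so sig = (2; 1,2,2)
  P = {8,10}:  v_{8} + v_{10} = v_{6} + 2·v_{7} + 2·v_{9}  so sig = (2; 1,2,2)
  P = {2,7,9}:  v_{2} + v_{7} + v_{9} = v_{1}  so sig = (3; 1)
  P = {3,4,6}:  v_{3} + v_{4} + v_{6} = v_{10}  so sig = (3; 1)
  P = {3,5,8}:  v_{3} + v_{5} + v_{8} = v_{1}  so sig = (3; 1)
  P = {1,3,5,6}:  v_{1} + v_{3} + v_{5} + v_{6} = v_{2}  so sig = (4; 1)
  P = {1,6,7,9}:  v_{1} + v_{6} + v_{7} + v_{9} = v_{8}  so sig = (4; 1)
  P = {5,7,9,10}:  v_{5} + v_{7} + v_{9} + v_{10} = v_{4}  so sig = (4; 1)
  P = {3,5,6,7,9}:  v_{3} + v_{5} + v_{6} + v_{7} + v_{9} = 0  so sig = (5; —)

Sorted signature multiset PRS(X):
    |P|=2: 7 collections, coeffs (), (1,1), (1,1,1), (1,1,3,3), (1,2), (1,2,2), (1,2,2)
    |P|=3: 3 collections, coeffs (1), (1), (1)
    |P|=4: 3 collections, coeffs (1), (1), (1)
    |P|=5: 1 collection, coeffs ()


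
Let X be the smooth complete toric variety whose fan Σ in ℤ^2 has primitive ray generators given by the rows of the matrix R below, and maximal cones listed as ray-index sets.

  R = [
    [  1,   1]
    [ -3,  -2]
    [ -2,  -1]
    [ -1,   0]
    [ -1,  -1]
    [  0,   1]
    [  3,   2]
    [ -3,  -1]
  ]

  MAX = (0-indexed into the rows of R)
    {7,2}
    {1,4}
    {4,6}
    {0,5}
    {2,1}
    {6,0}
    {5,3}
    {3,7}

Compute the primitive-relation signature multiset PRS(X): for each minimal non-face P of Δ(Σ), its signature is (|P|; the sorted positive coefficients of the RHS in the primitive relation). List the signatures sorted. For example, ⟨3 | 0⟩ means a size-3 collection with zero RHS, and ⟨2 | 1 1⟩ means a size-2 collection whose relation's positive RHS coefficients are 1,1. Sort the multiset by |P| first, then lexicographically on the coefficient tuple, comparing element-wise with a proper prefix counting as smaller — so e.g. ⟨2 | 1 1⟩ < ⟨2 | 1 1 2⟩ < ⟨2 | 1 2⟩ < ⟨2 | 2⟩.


Δ(Σ) — 8 vertices, 20 min non-faces:

  {0,4}:  v_{0} + v_{4} = 0  ⟹  sig = ⟨2 | 0⟩
  {1,6}:  v_{1} + v_{6} = 0  ⟹  sig = ⟨2 | 0⟩
  {0,1}:  v_{0} + v_{1} = v_{2}  ⟹  sig = ⟨2 | 1⟩
  {0,2}:  v_{0} + v_{2} = v_{3}  ⟹  sig = ⟨2 | 1⟩
  {0,3}:  v_{0} + v_{3} = v_{5}  ⟹  sig = ⟨2 | 1⟩
  {1,5}:  v_{1} + v_{5} = v_{7}  ⟹  sig = ⟨2 | 1⟩
  {2,3}:  v_{2} + v_{3} = v_{7}  ⟹  sig = ⟨2 | 1⟩
  {2,4}:  v_{2} + v_{4} = v_{1}  ⟹  sig = ⟨2 | 1⟩
  {2,6}:  v_{2} + v_{6} = v_{0}  ⟹  sig = ⟨2 | 1⟩
  {3,4}:  v_{3} + v_{4} = v_{2}  ⟹  sig = ⟨2 | 1⟩
  {4,5}:  v_{4} + v_{5} = v_{3}  ⟹  sig = ⟨2 | 1⟩
  {6,7}:  v_{6} + v_{7} = v_{5}  ⟹  sig = ⟨2 | 1⟩
  {0,7}:  v_{0} + v_{7} = 2·v_{3}  ⟹  sig = ⟨2 | 2⟩
  {1,3}:  v_{1} + v_{3} = 2·v_{2}  ⟹  sig = ⟨2 | 2⟩
  {2,5}:  v_{2} + v_{5} = 2·v_{3}  ⟹  sig = ⟨2 | 2⟩
  {3,6}:  v_{3} + v_{6} = 2·v_{0}  ⟹  sig = ⟨2 | 2⟩
  {4,7}:  v_{4} + v_{7} = 2·v_{2}  ⟹  sig = ⟨2 | 2⟩
  {1,7}:  v_{1} + v_{7} = 3·v_{2}  ⟹  sig = ⟨2 | 3⟩
  {5,6}:  v_{5} + v_{6} = 3·v_{0}  ⟹  sig = ⟨2 | 3⟩
  {5,7}:  v_{5} + v_{7} = 3·v_{3}  ⟹  sig = ⟨2 | 3⟩

Signatures (|P|; sorted positive RHS coefficients), sorted:
[⟨2 | 0⟩, ⟨2 | 0⟩, ⟨2 | 1⟩, ⟨2 | 1⟩, ⟨2 | 1⟩, ⟨2 | 1⟩, ⟨2 | 1⟩, ⟨2 | 1⟩, ⟨2 | 1⟩, ⟨2 | 1⟩, ⟨2 | 1⟩, ⟨2 | 1⟩, ⟨2 | 2⟩, ⟨2 | 2⟩, ⟨2 | 2⟩, ⟨2 | 2⟩, ⟨2 | 2⟩, ⟨2 | 3⟩, ⟨2 | 3⟩, ⟨2 | 3⟩]


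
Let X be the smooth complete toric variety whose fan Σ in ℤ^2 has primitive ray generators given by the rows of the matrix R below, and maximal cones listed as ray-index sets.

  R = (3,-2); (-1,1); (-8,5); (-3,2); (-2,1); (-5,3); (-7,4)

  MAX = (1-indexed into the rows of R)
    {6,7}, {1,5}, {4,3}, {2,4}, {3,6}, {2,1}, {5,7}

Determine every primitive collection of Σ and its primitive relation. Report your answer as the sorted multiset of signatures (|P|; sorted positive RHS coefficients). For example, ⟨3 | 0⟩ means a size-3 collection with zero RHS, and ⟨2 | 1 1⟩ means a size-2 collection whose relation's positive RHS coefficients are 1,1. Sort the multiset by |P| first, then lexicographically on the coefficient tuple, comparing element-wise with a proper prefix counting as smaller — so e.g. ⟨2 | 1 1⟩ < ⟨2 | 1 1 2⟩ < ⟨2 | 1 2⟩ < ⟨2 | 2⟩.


14 minimal non-faces of Δ(Σ) (on 7 rays):

  • {1,4}:  v_{1} + v_{4} = 0  so sig = ⟨2 | 0⟩
  • {1,3}:  v_{1} + v_{3} = v_{6}  so sig = ⟨2 | 1⟩
  • {1,6}:  v_{1} + v_{6} = v_{5}  so sig = ⟨2 | 1⟩
  • {2,5}:  v_{2} + v_{5} = v_{4}  so sig = ⟨2 | 1⟩
  • {2,7}:  v_{2} + v_{7} = v_{3}  so sig = ⟨2 | 1⟩
  • {4,5}:  v_{4} + v_{5} = v_{6}  so sig = ⟨2 | 1⟩
  • {4,6}:  v_{4} + v_{6} = v_{3}  so sig = ⟨2 | 1⟩
  • {5,6}:  v_{5} + v_{6} = v_{7}  so sig = ⟨2 | 1⟩
  • {1,7}:  v_{1} + v_{7} = 2·v_{5}  so sig = ⟨2 | 2⟩
  • {2,6}:  v_{2} + v_{6} = 2·v_{4}  so sig = ⟨2 | 2⟩
  • {3,5}:  v_{3} + v_{5} = 2·v_{6}  so sig = ⟨2 | 2⟩
  • {4,7}:  v_{4} + v_{7} = 2·v_{6}  so sig = ⟨2 | 2⟩
  • {2,3}:  v_{2} + v_{3} = 3·v_{4}  so sig = ⟨2 | 3⟩
  • {3,7}:  v_{3} + v_{7} = 3·v_{6}  so sig = ⟨2 | 3⟩

so the primitive-relation signature multiset is
[⟨2 | 0⟩, ⟨2 | 1⟩, ⟨2 | 1⟩, ⟨2 | 1⟩, ⟨2 | 1⟩, ⟨2 | 1⟩, ⟨2 | 1⟩, ⟨2 | 1⟩, ⟨2 | 2⟩, ⟨2 | 2⟩, ⟨2 | 2⟩, ⟨2 | 2⟩, ⟨2 | 3⟩, ⟨2 | 3⟩]
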